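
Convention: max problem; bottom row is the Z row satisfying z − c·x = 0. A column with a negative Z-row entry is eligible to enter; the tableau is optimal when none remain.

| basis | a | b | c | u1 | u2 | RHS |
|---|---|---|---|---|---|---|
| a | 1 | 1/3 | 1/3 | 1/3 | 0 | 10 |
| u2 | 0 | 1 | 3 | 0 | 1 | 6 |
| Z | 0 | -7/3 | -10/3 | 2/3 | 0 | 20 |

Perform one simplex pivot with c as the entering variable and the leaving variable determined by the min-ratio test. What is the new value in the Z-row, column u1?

Ratio test on column c — row 1: 10/(1/3) = 30; row 2: 6/3 = 2. Minimum is 2 at row 2 (u2 leaves); pivot element 3.
Divide row 2 by 3; eliminate column c from the other rows.
Z-row update in column u1: 2/3 − (-10/3)·0 = 2/3.

2/3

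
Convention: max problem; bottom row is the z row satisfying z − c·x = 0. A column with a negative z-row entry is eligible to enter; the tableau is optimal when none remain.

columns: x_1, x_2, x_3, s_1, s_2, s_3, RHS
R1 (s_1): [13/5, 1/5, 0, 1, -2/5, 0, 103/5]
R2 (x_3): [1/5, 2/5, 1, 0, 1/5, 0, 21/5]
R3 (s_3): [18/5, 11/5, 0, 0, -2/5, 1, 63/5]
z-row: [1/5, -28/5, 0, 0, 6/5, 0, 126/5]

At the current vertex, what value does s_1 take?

103/5

s_1 is basic (row 1); its value is the RHS of that row, 103/5.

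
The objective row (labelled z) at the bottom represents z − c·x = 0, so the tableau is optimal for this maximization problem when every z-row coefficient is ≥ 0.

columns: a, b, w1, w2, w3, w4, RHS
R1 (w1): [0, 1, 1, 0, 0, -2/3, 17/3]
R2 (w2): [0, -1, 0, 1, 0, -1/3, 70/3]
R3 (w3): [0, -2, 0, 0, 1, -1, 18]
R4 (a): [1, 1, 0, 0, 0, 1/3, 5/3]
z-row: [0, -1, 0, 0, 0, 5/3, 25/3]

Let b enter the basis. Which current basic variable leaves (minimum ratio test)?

Column b entries and ratios — w1: (17/3)/1 = 17/3; w2: -1 ≤ 0, skip; w3: -2 ≤ 0, skip; a: (5/3)/1 = 5/3.
Smallest ratio is 5/3 in the row of a, so a leaves.

a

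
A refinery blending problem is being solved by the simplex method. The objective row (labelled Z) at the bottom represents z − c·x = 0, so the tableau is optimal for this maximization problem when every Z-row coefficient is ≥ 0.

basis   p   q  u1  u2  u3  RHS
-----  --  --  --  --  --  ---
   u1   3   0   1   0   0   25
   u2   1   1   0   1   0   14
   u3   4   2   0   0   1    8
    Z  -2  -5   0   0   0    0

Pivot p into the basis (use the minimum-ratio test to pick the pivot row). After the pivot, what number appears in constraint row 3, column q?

1/2

Ratio test on column p — row 1: 25/3 = 25/3; row 2: 14/1 = 14; row 3: 8/4 = 2. Minimum is 2 at row 3 (u3 leaves); pivot element 4.
Divide row 3 by 4; eliminate column p from the other rows.
In the new row 3, the q entry is the old entry divided by the pivot: 2/4 = 1/2.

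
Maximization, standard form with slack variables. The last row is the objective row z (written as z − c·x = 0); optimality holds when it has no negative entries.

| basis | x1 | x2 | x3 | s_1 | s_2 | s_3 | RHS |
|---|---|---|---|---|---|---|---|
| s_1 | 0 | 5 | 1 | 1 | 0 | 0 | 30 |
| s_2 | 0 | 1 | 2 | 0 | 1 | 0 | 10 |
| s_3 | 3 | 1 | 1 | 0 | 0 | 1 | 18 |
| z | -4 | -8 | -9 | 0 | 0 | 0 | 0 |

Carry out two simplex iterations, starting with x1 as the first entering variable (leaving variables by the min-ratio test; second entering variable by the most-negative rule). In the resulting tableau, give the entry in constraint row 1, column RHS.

Ratio test on column x1 — row 1: entry 0 ≤ 0; row 2: entry 0 ≤ 0; row 3: 18/3 = 6. Minimum is 6 at row 3 (s_3 leaves); pivot element 3.
Divide row 3 by 3; eliminate column x1 from the other rows.
Second iteration: most negative z-row entry is -23/3 in column x3, so x3 enters.
Ratio test on column x3 — row 1: 30/1 = 30; row 2: 10/2 = 5; row 3: 6/(1/3) = 18. Minimum is 5 at row 2 (s_2 leaves); pivot element 2.
Divide row 2 by 2; eliminate column x3 from the other rows.
After both pivots, the entry at constraint row 1, column RHS is 25.

25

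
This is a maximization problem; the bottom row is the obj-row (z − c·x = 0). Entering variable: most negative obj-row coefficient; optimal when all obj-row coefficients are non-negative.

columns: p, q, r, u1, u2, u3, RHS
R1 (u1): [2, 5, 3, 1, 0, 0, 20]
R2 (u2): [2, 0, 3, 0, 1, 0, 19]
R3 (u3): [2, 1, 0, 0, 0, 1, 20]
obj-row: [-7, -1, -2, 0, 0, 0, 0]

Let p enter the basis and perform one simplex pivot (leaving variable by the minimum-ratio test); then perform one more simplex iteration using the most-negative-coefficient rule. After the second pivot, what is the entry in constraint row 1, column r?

0

Ratio test on column p — row 1: 20/2 = 10; row 2: 19/2 = 19/2; row 3: 20/2 = 10. Minimum is 19/2 at row 2 (u2 leaves); pivot element 2.
Divide row 2 by 2; eliminate column p from the other rows.
Second iteration: most negative obj-row entry is -1 in column q, so q enters.
Ratio test on column q — row 1: 1/5 = 1/5; row 2: entry 0 ≤ 0; row 3: 1/1 = 1. Minimum is 1/5 at row 1 (u1 leaves); pivot element 5.
Divide row 1 by 5; eliminate column q from the other rows.
After both pivots, the entry at constraint row 1, column r is 0.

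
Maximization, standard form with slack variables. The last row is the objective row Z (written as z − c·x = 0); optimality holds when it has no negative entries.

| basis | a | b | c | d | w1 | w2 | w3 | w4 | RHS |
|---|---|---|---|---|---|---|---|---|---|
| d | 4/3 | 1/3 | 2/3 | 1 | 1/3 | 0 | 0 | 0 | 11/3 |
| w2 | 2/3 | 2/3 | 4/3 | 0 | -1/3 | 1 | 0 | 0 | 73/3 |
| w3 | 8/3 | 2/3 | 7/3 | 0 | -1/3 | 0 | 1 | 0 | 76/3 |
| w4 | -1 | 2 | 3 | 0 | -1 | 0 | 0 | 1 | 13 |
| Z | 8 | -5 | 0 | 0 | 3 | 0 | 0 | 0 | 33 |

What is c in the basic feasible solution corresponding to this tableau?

c is not in the basis, so in the current basic feasible solution c = 0.

0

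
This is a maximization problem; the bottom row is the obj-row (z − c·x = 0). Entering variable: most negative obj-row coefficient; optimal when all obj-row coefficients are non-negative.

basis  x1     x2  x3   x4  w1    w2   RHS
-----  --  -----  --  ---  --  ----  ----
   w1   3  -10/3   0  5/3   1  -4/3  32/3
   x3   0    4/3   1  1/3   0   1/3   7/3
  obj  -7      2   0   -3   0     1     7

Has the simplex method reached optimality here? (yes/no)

no

The obj-row has a negative entry -7 in column x1, so it is not optimal.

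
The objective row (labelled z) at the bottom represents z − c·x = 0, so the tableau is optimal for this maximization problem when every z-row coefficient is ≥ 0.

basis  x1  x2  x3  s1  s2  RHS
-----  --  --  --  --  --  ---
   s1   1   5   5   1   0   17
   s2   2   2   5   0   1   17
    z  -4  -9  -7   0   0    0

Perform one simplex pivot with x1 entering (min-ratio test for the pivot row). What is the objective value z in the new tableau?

Ratio test on column x1 — row 1: 17/1 = 17; row 2: 17/2 = 17/2. Minimum is 17/2 at row 2 (s2 leaves); pivot element 2.
Pivot on row 2; the z-row RHS becomes 0 − (-4)·(17/2) = 34.

34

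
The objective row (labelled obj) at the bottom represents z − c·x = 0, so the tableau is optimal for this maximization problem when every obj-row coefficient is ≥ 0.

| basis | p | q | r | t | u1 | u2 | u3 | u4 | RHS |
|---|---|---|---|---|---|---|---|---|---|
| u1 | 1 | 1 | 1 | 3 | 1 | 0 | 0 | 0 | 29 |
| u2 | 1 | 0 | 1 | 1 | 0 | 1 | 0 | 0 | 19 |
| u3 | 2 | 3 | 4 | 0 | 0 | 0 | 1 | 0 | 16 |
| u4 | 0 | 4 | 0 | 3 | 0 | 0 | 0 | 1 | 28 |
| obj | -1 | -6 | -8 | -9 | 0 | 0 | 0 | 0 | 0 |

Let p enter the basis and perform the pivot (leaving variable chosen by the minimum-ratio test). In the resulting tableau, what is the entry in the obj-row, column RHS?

Ratio test on column p — row 1: 29/1 = 29; row 2: 19/1 = 19; row 3: 16/2 = 8; row 4: entry 0 ≤ 0. Minimum is 8 at row 3 (u3 leaves); pivot element 2.
Divide row 3 by 2; eliminate column p from the other rows.
obj-row update in column RHS: 0 − (-1)·8 = 8.

8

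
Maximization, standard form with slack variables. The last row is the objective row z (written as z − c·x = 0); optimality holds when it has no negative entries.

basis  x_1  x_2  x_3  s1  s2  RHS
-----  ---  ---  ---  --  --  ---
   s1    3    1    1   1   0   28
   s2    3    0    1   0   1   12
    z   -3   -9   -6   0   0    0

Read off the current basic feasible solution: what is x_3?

x_3 is not in the basis, so in the current basic feasible solution x_3 = 0.

0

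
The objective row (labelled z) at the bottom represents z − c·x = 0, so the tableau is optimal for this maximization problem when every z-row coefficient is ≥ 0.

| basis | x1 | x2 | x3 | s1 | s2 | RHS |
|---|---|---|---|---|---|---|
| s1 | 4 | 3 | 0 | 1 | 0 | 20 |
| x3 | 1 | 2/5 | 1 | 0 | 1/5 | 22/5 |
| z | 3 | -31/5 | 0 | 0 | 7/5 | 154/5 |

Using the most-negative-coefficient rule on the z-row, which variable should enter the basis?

x2

Negative z-row entries: x2: -31/5.
The most negative is -31/5 in column x2, so x2 enters.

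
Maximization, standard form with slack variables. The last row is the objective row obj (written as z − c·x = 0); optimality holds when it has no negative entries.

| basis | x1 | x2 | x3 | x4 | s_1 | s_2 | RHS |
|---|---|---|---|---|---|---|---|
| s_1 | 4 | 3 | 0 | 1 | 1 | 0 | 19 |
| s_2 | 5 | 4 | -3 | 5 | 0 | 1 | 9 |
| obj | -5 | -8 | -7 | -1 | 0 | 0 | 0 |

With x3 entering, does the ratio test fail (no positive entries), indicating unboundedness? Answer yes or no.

Every constraint-row entry in column x3 is ≤ 0, so increasing x3 is unbounded.

yes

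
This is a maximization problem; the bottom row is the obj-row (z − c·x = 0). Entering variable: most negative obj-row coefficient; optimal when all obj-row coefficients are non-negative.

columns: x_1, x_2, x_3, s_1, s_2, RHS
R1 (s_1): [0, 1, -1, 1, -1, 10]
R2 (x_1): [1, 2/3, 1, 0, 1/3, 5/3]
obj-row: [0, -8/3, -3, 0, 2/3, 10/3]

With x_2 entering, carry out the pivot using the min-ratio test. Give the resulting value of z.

10

Ratio test on column x_2 — row 1: 10/1 = 10; row 2: (5/3)/(2/3) = 5/2. Minimum is 5/2 at row 2 (x_1 leaves); pivot element 2/3.
Pivot on row 2; the obj-row RHS becomes 10/3 − (-8/3)·(5/2) = 10.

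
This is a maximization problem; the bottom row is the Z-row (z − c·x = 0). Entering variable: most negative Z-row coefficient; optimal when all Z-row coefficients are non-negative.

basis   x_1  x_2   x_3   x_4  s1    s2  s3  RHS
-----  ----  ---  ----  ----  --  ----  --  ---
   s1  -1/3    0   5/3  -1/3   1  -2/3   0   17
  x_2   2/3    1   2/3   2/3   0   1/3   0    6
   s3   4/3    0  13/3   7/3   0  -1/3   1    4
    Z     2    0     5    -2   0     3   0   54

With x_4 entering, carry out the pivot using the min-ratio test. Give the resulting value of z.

402/7

Ratio test on column x_4 — row 1: entry -1/3 ≤ 0; row 2: 6/(2/3) = 9; row 3: 4/(7/3) = 12/7. Minimum is 12/7 at row 3 (s3 leaves); pivot element 7/3.
Pivot on row 3; the Z-row RHS becomes 54 − (-2)·(12/7) = 402/7.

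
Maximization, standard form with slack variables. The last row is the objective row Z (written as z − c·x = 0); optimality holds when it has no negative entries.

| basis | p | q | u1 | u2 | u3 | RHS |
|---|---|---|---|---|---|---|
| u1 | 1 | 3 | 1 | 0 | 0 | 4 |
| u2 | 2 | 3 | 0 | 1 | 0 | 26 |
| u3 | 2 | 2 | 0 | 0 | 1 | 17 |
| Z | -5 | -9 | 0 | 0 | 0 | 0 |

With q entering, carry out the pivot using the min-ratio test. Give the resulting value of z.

12

Ratio test on column q — row 1: 4/3 = 4/3; row 2: 26/3 = 26/3; row 3: 17/2 = 17/2. Minimum is 4/3 at row 1 (u1 leaves); pivot element 3.
Pivot on row 1; the Z-row RHS becomes 0 − (-9)·(4/3) = 12.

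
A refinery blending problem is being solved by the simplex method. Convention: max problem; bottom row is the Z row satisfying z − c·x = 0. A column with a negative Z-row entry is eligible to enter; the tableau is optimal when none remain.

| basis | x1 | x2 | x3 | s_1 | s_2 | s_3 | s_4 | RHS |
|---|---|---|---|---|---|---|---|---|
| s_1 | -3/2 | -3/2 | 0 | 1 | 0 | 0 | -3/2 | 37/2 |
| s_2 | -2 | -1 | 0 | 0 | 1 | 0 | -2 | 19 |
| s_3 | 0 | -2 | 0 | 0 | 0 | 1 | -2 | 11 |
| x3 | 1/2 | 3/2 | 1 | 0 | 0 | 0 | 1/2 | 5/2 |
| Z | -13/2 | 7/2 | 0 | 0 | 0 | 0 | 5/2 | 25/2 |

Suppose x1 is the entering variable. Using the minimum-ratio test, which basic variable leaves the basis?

Column x1 entries and ratios — s_1: -3/2 ≤ 0, skip; s_2: -2 ≤ 0, skip; s_3: 0 ≤ 0, skip; x3: (5/2)/(1/2) = 5.
Smallest ratio is 5 in the row of x3, so x3 leaves.

x3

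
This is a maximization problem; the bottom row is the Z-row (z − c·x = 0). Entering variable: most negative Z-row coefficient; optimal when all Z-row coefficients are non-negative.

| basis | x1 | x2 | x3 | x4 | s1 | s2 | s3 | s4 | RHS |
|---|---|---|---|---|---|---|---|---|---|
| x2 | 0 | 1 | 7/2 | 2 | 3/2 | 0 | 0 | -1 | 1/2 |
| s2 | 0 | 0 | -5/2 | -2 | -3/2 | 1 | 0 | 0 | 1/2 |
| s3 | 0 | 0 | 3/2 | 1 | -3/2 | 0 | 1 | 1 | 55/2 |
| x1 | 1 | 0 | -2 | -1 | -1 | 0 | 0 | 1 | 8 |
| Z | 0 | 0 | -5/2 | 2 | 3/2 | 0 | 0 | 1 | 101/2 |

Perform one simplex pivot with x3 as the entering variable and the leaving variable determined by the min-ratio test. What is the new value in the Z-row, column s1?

18/7

Ratio test on column x3 — row 1: (1/2)/(7/2) = 1/7; row 2: entry -5/2 ≤ 0; row 3: (55/2)/(3/2) = 55/3; row 4: entry -2 ≤ 0. Minimum is 1/7 at row 1 (x2 leaves); pivot element 7/2.
Divide row 1 by 7/2; eliminate column x3 from the other rows.
Z-row update in column s1: 3/2 − (-5/2)·(3/7) = 18/7.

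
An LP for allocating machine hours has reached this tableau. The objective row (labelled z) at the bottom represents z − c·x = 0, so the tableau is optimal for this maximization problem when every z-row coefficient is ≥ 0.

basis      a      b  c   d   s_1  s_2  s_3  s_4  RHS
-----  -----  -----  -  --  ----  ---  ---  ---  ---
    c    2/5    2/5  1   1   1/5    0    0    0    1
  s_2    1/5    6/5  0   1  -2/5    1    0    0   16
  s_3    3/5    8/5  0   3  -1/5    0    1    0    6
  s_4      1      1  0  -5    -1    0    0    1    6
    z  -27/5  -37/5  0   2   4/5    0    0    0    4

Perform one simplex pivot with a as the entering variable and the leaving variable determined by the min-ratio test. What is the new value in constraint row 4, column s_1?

Ratio test on column a — row 1: 1/(2/5) = 5/2; row 2: 16/(1/5) = 80; row 3: 6/(3/5) = 10; row 4: 6/1 = 6. Minimum is 5/2 at row 1 (c leaves); pivot element 2/5.
Divide row 1 by 2/5; eliminate column a from the other rows.
Row 4 update in column s_1: -1 − 1·(1/2) = -3/2.

-3/2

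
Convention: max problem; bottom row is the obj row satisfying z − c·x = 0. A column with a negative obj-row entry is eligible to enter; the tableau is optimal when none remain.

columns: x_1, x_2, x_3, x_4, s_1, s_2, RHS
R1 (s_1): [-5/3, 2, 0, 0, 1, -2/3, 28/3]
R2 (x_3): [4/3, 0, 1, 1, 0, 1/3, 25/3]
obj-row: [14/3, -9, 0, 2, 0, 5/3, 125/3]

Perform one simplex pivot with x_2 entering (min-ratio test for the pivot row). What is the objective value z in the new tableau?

251/3

Ratio test on column x_2 — row 1: (28/3)/2 = 14/3; row 2: entry 0 ≤ 0. Minimum is 14/3 at row 1 (s_1 leaves); pivot element 2.
Pivot on row 1; the obj-row RHS becomes 125/3 − (-9)·(14/3) = 251/3.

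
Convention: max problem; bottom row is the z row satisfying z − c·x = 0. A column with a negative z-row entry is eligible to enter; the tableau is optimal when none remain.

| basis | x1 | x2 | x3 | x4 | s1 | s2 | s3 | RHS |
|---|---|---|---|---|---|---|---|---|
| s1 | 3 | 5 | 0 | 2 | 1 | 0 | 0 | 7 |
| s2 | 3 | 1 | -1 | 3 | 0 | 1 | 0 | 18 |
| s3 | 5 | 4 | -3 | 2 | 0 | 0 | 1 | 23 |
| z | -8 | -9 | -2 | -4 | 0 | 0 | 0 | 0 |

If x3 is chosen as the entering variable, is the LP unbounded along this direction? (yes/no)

Every constraint-row entry in column x3 is ≤ 0, so increasing x3 is unbounded.

yes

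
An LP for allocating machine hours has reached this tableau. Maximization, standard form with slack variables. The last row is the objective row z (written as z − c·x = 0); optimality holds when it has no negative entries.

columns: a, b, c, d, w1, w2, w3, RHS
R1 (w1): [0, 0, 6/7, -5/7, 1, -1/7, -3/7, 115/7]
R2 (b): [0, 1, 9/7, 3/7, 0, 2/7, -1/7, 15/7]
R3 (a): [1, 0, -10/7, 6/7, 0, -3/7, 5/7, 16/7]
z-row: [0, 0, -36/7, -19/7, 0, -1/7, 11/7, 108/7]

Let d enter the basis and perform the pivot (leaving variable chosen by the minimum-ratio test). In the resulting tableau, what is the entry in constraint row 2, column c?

Ratio test on column d — row 1: entry -5/7 ≤ 0; row 2: (15/7)/(3/7) = 5; row 3: (16/7)/(6/7) = 8/3. Minimum is 8/3 at row 3 (a leaves); pivot element 6/7.
Divide row 3 by 6/7; eliminate column d from the other rows.
Row 2 update in column c: 9/7 − (3/7)·(-5/3) = 2.

2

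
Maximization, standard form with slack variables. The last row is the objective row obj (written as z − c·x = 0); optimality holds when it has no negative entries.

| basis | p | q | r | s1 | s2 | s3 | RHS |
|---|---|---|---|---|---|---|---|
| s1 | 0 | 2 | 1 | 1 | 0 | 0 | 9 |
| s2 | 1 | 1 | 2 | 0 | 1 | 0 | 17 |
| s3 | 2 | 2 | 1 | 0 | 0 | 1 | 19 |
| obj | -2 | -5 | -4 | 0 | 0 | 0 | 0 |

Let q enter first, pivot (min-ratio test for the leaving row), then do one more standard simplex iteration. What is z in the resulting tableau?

Ratio test on column q — row 1: 9/2 = 9/2; row 2: 17/1 = 17; row 3: 19/2 = 19/2. Minimum is 9/2 at row 1 (s1 leaves); pivot element 2.
Pivot on row 1; the obj-row RHS becomes 0 − (-5)·(9/2) = 45/2.
Next entering variable (most negative obj-row entry -2): p.
Ratio test on column p — row 1: entry 0 ≤ 0; row 2: (25/2)/1 = 25/2; row 3: 10/2 = 5. Minimum is 5 at row 3 (s3 leaves); pivot element 2.
After the second pivot the obj-row RHS is 45/2 − (-2)·5 = 65/2.

65/2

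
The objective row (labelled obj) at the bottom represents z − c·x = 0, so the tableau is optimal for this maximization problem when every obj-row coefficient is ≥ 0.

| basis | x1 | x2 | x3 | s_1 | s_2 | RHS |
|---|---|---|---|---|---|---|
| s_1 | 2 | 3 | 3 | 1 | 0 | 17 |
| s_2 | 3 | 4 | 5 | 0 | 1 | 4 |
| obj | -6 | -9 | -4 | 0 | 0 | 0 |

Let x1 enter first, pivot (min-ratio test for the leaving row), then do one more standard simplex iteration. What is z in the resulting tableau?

9

Ratio test on column x1 — row 1: 17/2 = 17/2; row 2: 4/3 = 4/3. Minimum is 4/3 at row 2 (s_2 leaves); pivot element 3.
Pivot on row 2; the obj-row RHS becomes 0 − (-6)·(4/3) = 8.
Next entering variable (most negative obj-row entry -1): x2.
Ratio test on column x2 — row 1: (43/3)/(1/3) = 43; row 2: (4/3)/(4/3) = 1. Minimum is 1 at row 2 (x1 leaves); pivot element 4/3.
After the second pivot the obj-row RHS is 8 − (-1)·1 = 9.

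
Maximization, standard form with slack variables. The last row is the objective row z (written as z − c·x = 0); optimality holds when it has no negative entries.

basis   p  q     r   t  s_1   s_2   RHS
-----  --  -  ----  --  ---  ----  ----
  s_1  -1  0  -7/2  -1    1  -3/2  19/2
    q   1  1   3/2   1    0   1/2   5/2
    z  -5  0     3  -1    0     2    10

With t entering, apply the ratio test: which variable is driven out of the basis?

q

Column t entries and ratios — s_1: -1 ≤ 0, skip; q: (5/2)/1 = 5/2.
Smallest ratio is 5/2 in the row of q, so q leaves.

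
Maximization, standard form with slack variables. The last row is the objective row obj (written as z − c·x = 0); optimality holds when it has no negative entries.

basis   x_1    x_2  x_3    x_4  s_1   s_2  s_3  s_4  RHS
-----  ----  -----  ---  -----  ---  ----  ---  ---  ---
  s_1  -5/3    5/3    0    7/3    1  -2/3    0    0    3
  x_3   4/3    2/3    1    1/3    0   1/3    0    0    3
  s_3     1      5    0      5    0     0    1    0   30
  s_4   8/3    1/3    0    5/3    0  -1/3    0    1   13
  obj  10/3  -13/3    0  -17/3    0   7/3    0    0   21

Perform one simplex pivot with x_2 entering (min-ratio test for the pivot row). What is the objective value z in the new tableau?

Ratio test on column x_2 — row 1: 3/(5/3) = 9/5; row 2: 3/(2/3) = 9/2; row 3: 30/5 = 6; row 4: 13/(1/3) = 39. Minimum is 9/5 at row 1 (s_1 leaves); pivot element 5/3.
Pivot on row 1; the obj-row RHS becomes 21 − (-13/3)·(9/5) = 144/5.

144/5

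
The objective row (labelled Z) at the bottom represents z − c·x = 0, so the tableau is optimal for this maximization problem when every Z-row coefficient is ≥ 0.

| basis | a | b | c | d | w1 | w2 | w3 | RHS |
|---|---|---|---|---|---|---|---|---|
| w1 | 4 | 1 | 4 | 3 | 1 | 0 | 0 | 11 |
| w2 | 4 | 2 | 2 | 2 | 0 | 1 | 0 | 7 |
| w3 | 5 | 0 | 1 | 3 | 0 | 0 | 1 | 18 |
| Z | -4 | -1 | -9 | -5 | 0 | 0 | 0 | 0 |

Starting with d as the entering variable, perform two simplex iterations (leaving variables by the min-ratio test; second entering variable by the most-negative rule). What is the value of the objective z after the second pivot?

39/2

Ratio test on column d — row 1: 11/3 = 11/3; row 2: 7/2 = 7/2; row 3: 18/3 = 6. Minimum is 7/2 at row 2 (w2 leaves); pivot element 2.
Pivot on row 2; the Z-row RHS becomes 0 − (-5)·(7/2) = 35/2.
Next entering variable (most negative Z-row entry -4): c.
Ratio test on column c — row 1: (1/2)/1 = 1/2; row 2: (7/2)/1 = 7/2; row 3: entry -2 ≤ 0. Minimum is 1/2 at row 1 (w1 leaves); pivot element 1.
After the second pivot the Z-row RHS is 35/2 − (-4)·(1/2) = 39/2.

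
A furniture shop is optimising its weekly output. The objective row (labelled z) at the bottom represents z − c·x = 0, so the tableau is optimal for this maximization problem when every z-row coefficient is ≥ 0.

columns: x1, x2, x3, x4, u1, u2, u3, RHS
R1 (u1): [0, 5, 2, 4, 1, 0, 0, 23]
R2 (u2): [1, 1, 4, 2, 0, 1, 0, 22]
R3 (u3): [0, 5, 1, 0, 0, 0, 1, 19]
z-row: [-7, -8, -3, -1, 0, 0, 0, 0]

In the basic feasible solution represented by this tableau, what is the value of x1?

0

x1 is not in the basis, so in the current basic feasible solution x1 = 0.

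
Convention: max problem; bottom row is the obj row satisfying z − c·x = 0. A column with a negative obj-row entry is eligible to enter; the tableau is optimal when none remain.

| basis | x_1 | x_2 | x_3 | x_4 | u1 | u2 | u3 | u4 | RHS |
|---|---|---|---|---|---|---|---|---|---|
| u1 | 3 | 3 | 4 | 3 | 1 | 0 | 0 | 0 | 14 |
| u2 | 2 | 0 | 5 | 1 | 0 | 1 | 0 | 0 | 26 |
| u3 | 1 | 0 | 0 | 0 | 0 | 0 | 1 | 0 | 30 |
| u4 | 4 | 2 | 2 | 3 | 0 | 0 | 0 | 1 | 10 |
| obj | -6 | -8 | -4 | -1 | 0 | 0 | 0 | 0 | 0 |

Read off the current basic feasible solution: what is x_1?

0

x_1 is not in the basis, so in the current basic feasible solution x_1 = 0.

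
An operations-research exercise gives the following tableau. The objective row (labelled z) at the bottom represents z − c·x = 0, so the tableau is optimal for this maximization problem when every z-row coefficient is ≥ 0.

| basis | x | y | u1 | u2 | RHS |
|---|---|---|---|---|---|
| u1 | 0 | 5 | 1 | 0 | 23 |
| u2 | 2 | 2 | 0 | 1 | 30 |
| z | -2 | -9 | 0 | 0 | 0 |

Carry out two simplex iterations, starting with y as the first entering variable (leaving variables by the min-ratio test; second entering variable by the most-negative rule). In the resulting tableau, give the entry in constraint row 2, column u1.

Ratio test on column y — row 1: 23/5 = 23/5; row 2: 30/2 = 15. Minimum is 23/5 at row 1 (u1 leaves); pivot element 5.
Divide row 1 by 5; eliminate column y from the other rows.
Second iteration: most negative z-row entry is -2 in column x, so x enters.
Ratio test on column x — row 1: entry 0 ≤ 0; row 2: (104/5)/2 = 52/5. Minimum is 52/5 at row 2 (u2 leaves); pivot element 2.
Divide row 2 by 2; eliminate column x from the other rows.
After both pivots, the entry at constraint row 2, column u1 is -1/5.

-1/5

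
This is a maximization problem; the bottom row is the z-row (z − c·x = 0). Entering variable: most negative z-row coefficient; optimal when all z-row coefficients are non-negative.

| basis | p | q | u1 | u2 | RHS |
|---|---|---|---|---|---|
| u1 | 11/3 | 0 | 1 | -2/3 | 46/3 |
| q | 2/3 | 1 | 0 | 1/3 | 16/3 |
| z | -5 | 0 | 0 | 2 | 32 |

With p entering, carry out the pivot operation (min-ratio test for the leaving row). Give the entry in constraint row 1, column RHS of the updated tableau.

46/11

Ratio test on column p — row 1: (46/3)/(11/3) = 46/11; row 2: (16/3)/(2/3) = 8. Minimum is 46/11 at row 1 (u1 leaves); pivot element 11/3.
Divide row 1 by 11/3; eliminate column p from the other rows.
In the new row 1, the RHS entry is the old entry divided by the pivot: (46/3)/(11/3) = 46/11.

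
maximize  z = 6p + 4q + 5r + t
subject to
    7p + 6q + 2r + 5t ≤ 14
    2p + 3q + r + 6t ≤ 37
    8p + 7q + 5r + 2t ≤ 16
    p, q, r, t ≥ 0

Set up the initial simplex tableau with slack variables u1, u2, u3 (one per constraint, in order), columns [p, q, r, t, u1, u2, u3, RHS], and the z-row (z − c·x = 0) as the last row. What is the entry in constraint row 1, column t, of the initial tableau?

5

Constraint 1 has coefficient 5 on t.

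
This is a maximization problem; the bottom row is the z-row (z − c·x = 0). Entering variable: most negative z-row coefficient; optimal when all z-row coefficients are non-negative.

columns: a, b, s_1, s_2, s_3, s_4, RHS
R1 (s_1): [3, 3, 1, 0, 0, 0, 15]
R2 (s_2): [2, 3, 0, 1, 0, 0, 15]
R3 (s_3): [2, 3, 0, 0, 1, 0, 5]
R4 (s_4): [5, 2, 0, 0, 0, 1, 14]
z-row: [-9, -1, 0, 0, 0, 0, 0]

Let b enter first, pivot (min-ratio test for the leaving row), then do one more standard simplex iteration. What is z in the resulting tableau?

45/2

Ratio test on column b — row 1: 15/3 = 5; row 2: 15/3 = 5; row 3: 5/3 = 5/3; row 4: 14/2 = 7. Minimum is 5/3 at row 3 (s_3 leaves); pivot element 3.
Pivot on row 3; the z-row RHS becomes 0 − (-1)·(5/3) = 5/3.
Next entering variable (most negative z-row entry -25/3): a.
Ratio test on column a — row 1: 10/1 = 10; row 2: entry 0 ≤ 0; row 3: (5/3)/(2/3) = 5/2; row 4: (32/3)/(11/3) = 32/11. Minimum is 5/2 at row 3 (b leaves); pivot element 2/3.
After the second pivot the z-row RHS is 5/3 − (-25/3)·(5/2) = 45/2.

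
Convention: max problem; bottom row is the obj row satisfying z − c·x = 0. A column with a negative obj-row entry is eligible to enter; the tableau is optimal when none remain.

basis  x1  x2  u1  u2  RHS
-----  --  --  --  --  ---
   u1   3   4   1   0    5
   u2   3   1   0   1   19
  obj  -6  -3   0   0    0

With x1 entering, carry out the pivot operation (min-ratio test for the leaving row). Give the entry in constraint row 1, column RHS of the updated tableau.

5/3

Ratio test on column x1 — row 1: 5/3 = 5/3; row 2: 19/3 = 19/3. Minimum is 5/3 at row 1 (u1 leaves); pivot element 3.
Divide row 1 by 3; eliminate column x1 from the other rows.
In the new row 1, the RHS entry is the old entry divided by the pivot: 5/3 = 5/3.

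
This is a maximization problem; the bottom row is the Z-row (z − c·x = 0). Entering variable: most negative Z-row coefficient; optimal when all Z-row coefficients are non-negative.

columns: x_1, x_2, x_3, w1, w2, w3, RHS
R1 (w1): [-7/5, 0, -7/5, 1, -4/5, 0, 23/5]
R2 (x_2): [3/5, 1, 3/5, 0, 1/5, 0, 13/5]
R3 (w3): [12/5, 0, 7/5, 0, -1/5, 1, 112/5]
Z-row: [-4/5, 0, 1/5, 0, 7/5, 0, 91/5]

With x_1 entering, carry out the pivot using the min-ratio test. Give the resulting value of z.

65/3

Ratio test on column x_1 — row 1: entry -7/5 ≤ 0; row 2: (13/5)/(3/5) = 13/3; row 3: (112/5)/(12/5) = 28/3. Minimum is 13/3 at row 2 (x_2 leaves); pivot element 3/5.
Pivot on row 2; the Z-row RHS becomes 91/5 − (-4/5)·(13/3) = 65/3.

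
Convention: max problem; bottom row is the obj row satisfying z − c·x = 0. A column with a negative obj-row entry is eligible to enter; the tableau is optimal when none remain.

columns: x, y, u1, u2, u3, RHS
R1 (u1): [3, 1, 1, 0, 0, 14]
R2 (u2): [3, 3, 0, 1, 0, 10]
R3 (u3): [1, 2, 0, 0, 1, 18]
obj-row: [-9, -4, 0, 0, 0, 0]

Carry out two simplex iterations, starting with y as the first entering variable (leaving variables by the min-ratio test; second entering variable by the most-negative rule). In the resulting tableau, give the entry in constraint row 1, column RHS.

Ratio test on column y — row 1: 14/1 = 14; row 2: 10/3 = 10/3; row 3: 18/2 = 9. Minimum is 10/3 at row 2 (u2 leaves); pivot element 3.
Divide row 2 by 3; eliminate column y from the other rows.
Second iteration: most negative obj-row entry is -5 in column x, so x enters.
Ratio test on column x — row 1: (32/3)/2 = 16/3; row 2: (10/3)/1 = 10/3; row 3: entry -1 ≤ 0. Minimum is 10/3 at row 2 (y leaves); pivot element 1.
Divide row 2 by 1; eliminate column x from the other rows.
After both pivots, the entry at constraint row 1, column RHS is 4.

4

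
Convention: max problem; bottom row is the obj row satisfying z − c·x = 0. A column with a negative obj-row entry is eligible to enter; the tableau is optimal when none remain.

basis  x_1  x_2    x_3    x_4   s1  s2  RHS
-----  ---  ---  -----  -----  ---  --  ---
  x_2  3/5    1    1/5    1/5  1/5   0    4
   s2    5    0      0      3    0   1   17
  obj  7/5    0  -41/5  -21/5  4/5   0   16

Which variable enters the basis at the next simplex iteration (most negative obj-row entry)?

Negative obj-row entries: x_3: -41/5, x_4: -21/5.
The most negative is -41/5 in column x_3, so x_3 enters.

x_3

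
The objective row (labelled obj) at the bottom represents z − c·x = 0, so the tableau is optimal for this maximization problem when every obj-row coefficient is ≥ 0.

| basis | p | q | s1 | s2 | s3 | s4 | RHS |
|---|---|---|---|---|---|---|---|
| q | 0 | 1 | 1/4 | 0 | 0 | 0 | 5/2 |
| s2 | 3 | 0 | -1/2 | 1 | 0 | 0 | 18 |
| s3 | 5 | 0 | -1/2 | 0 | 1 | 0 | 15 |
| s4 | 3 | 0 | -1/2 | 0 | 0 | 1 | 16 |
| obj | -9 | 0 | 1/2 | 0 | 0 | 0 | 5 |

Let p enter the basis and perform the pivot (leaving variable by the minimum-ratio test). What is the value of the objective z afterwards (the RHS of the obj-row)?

Ratio test on column p — row 1: entry 0 ≤ 0; row 2: 18/3 = 6; row 3: 15/5 = 3; row 4: 16/3 = 16/3. Minimum is 3 at row 3 (s3 leaves); pivot element 5.
Pivot on row 3; the obj-row RHS becomes 5 − (-9)·3 = 32.

32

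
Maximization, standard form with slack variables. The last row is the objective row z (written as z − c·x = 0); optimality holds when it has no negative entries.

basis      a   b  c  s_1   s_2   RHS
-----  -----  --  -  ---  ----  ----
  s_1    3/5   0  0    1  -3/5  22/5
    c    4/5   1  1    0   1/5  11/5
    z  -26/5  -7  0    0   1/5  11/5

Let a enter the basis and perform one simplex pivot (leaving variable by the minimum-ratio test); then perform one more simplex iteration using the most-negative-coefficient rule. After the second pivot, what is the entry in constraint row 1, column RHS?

22/5

Ratio test on column a — row 1: (22/5)/(3/5) = 22/3; row 2: (11/5)/(4/5) = 11/4. Minimum is 11/4 at row 2 (c leaves); pivot element 4/5.
Divide row 2 by 4/5; eliminate column a from the other rows.
Second iteration: most negative z-row entry is -1/2 in column b, so b enters.
Ratio test on column b — row 1: entry -3/4 ≤ 0; row 2: (11/4)/(5/4) = 11/5. Minimum is 11/5 at row 2 (a leaves); pivot element 5/4.
Divide row 2 by 5/4; eliminate column b from the other rows.
After both pivots, the entry at constraint row 1, column RHS is 22/5.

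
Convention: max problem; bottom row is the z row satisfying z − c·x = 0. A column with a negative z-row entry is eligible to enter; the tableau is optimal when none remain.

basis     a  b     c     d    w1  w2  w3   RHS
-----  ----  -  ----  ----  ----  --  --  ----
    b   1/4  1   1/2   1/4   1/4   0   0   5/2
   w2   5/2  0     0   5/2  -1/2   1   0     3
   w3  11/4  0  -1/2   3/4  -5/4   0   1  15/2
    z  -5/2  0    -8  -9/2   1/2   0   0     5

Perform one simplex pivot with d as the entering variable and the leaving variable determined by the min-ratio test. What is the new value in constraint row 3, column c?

-1/2

Ratio test on column d — row 1: (5/2)/(1/4) = 10; row 2: 3/(5/2) = 6/5; row 3: (15/2)/(3/4) = 10. Minimum is 6/5 at row 2 (w2 leaves); pivot element 5/2.
Divide row 2 by 5/2; eliminate column d from the other rows.
Row 3 update in column c: -1/2 − (3/4)·0 = -1/2.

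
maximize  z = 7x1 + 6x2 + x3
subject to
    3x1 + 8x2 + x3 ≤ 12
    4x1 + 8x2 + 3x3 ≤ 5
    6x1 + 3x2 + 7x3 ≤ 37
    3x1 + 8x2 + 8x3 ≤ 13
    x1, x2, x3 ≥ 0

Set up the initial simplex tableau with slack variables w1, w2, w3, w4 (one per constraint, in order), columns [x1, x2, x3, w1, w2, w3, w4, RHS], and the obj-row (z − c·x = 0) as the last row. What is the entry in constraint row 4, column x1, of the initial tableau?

Constraint 4 has coefficient 3 on x1.

3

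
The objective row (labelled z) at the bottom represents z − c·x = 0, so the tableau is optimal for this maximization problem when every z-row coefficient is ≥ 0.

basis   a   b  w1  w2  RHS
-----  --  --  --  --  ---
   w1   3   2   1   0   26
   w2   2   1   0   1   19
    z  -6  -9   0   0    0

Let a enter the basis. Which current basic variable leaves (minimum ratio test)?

w1

Column a entries and ratios — w1: 26/3 = 26/3; w2: 19/2 = 19/2.
Smallest ratio is 26/3 in the row of w1, so w1 leaves.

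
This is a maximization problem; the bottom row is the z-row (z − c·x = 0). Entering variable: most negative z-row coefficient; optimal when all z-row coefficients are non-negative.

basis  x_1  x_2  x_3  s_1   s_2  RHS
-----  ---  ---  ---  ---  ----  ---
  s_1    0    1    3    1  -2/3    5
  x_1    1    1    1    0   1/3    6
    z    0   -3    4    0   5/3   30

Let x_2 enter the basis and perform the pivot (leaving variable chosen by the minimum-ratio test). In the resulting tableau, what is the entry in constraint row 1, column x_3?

3

Ratio test on column x_2 — row 1: 5/1 = 5; row 2: 6/1 = 6. Minimum is 5 at row 1 (s_1 leaves); pivot element 1.
Divide row 1 by 1; eliminate column x_2 from the other rows.
In the new row 1, the x_3 entry is the old entry divided by the pivot: 3/1 = 3.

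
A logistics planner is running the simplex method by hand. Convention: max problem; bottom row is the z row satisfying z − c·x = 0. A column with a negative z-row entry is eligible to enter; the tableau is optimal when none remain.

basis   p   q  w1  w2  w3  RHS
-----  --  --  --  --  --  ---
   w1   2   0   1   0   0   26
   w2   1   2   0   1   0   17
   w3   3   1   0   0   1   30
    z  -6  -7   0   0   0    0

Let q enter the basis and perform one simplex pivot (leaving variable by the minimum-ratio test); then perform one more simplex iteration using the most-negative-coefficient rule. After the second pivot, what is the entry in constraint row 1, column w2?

2/5

Ratio test on column q — row 1: entry 0 ≤ 0; row 2: 17/2 = 17/2; row 3: 30/1 = 30. Minimum is 17/2 at row 2 (w2 leaves); pivot element 2.
Divide row 2 by 2; eliminate column q from the other rows.
Second iteration: most negative z-row entry is -5/2 in column p, so p enters.
Ratio test on column p — row 1: 26/2 = 13; row 2: (17/2)/(1/2) = 17; row 3: (43/2)/(5/2) = 43/5. Minimum is 43/5 at row 3 (w3 leaves); pivot element 5/2.
Divide row 3 by 5/2; eliminate column p from the other rows.
After both pivots, the entry at constraint row 1, column w2 is 2/5.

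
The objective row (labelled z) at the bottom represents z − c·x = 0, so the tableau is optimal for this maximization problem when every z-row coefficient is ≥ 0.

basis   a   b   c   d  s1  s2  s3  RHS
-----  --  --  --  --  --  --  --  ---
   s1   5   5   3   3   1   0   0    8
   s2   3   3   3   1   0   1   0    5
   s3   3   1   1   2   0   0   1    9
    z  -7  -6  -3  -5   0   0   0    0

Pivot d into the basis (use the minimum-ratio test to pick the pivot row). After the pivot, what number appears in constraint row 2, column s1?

-1/3

Ratio test on column d — row 1: 8/3 = 8/3; row 2: 5/1 = 5; row 3: 9/2 = 9/2. Minimum is 8/3 at row 1 (s1 leaves); pivot element 3.
Divide row 1 by 3; eliminate column d from the other rows.
Row 2 update in column s1: 0 − 1·(1/3) = -1/3.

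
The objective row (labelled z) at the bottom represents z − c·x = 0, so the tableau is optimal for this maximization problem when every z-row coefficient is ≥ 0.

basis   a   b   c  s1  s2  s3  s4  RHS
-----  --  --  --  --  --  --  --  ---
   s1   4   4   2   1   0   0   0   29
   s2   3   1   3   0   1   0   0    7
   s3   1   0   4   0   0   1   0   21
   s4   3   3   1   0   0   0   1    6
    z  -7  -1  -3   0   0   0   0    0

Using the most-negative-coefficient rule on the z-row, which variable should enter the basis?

a

Negative z-row entries: a: -7, b: -1, c: -3.
The most negative is -7 in column a, so a enters.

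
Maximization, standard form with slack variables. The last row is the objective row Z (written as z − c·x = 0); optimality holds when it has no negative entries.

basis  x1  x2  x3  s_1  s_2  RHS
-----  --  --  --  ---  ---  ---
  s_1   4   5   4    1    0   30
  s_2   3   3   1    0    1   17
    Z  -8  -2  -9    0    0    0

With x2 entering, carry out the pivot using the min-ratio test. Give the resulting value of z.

34/3

Ratio test on column x2 — row 1: 30/5 = 6; row 2: 17/3 = 17/3. Minimum is 17/3 at row 2 (s_2 leaves); pivot element 3.
Pivot on row 2; the Z-row RHS becomes 0 − (-2)·(17/3) = 34/3.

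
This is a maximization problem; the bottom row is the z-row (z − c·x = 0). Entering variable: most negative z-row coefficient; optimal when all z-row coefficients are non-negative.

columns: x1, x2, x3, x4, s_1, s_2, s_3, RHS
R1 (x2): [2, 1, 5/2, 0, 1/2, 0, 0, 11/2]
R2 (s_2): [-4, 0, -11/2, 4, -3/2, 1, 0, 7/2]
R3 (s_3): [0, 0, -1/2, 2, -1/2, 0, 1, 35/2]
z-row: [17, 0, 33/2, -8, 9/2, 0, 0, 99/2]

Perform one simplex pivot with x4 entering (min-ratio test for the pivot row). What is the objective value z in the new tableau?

113/2

Ratio test on column x4 — row 1: entry 0 ≤ 0; row 2: (7/2)/4 = 7/8; row 3: (35/2)/2 = 35/4. Minimum is 7/8 at row 2 (s_2 leaves); pivot element 4.
Pivot on row 2; the z-row RHS becomes 99/2 − (-8)·(7/8) = 113/2.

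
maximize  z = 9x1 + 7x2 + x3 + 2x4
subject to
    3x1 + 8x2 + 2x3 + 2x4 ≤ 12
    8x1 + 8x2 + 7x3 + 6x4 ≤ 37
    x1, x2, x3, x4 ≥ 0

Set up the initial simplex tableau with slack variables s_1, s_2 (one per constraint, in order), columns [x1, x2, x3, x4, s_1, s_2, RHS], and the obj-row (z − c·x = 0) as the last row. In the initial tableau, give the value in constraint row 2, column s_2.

1

Slack s_2 belongs to constraint 2; its column is the unit vector e_2, so the entry in row 2 is 1.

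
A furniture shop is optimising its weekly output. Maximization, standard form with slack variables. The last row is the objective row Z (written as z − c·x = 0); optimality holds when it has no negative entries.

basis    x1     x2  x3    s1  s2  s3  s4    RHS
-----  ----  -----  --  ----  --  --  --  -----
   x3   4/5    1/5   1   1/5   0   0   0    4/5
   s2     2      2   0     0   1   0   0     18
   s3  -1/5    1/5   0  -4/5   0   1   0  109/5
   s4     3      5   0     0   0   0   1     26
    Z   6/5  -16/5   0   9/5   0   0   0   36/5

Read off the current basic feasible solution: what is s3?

s3 is basic (row 3); its value is the RHS of that row, 109/5.

109/5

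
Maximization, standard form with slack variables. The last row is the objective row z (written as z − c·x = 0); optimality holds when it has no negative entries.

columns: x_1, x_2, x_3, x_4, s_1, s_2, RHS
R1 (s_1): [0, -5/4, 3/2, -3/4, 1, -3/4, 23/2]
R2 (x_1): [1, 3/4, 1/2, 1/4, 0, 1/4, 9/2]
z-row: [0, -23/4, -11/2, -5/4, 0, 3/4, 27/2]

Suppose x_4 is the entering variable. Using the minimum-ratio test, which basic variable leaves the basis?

x_1

Column x_4 entries and ratios — s_1: -3/4 ≤ 0, skip; x_1: (9/2)/(1/4) = 18.
Smallest ratio is 18 in the row of x_1, so x_1 leaves.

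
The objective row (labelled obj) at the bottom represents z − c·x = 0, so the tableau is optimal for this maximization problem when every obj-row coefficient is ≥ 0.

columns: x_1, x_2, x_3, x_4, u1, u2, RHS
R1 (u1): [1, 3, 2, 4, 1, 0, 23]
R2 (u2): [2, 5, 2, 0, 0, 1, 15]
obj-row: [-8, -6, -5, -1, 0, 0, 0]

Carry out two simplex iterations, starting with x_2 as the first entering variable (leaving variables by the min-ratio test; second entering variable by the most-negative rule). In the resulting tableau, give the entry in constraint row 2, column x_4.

Ratio test on column x_2 — row 1: 23/3 = 23/3; row 2: 15/5 = 3. Minimum is 3 at row 2 (u2 leaves); pivot element 5.
Divide row 2 by 5; eliminate column x_2 from the other rows.
Second iteration: most negative obj-row entry is -28/5 in column x_1, so x_1 enters.
Ratio test on column x_1 — row 1: entry -1/5 ≤ 0; row 2: 3/(2/5) = 15/2. Minimum is 15/2 at row 2 (x_2 leaves); pivot element 2/5.
Divide row 2 by 2/5; eliminate column x_1 from the other rows.
After both pivots, the entry at constraint row 2, column x_4 is 0.

0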